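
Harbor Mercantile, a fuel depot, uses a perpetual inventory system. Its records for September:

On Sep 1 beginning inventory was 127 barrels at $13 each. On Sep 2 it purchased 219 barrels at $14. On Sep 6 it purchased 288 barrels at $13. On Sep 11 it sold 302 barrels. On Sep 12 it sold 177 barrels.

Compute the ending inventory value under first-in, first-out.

Sep 11, 302 sold [FIFO — oldest first]: 127 @ $13 + 175 @ $14 = $4,101
Sep 12, 177 sold [FIFO — oldest first]: 44 @ $14 + 133 @ $13 = $2,345
Total COGS = $4,101 + $2,345 = $6,446
Ending inventory: 155 @ $13 = $2,015

Ending inventory = $2,015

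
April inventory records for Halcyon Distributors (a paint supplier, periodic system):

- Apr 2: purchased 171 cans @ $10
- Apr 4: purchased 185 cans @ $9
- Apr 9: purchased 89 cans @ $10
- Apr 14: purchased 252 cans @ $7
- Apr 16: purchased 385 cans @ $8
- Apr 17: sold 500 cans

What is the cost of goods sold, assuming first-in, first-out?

Apr 17, 500 sold [FIFO — oldest first]: 171 @ $10 + 185 @ $9 + 89 @ $10 + 55 @ $7 = $4,650
Ending inventory: 197 @ $7 + 385 @ $8 = $4,459

COGS = $4,650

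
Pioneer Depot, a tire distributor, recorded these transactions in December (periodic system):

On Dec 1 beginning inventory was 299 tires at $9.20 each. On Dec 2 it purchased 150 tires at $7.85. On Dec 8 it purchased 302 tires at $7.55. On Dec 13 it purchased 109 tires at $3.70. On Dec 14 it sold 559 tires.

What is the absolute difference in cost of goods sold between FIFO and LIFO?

FIFO COGS: 299 @ $9.20 + 150 @ $7.85 + 110 @ $7.55 = $4,758.80
LIFO COGS: 109 @ $3.70 + 302 @ $7.55 + 148 @ $7.85 = $3,845.20
Difference = |$4,758.80 − $3,845.20| = $913.60

$913.60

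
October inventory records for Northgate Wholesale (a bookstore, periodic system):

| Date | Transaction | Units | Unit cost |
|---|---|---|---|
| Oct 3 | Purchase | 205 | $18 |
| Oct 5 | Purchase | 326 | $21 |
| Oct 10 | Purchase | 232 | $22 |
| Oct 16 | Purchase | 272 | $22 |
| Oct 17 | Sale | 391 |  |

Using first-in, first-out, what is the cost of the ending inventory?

Ending inventory = $14,028

Oct 17, 391 sold [FIFO — oldest first]: 205 @ $18 + 186 @ $21 = $7,596
Ending inventory: 140 @ $21 + 232 @ $22 + 272 @ $22 = $14,028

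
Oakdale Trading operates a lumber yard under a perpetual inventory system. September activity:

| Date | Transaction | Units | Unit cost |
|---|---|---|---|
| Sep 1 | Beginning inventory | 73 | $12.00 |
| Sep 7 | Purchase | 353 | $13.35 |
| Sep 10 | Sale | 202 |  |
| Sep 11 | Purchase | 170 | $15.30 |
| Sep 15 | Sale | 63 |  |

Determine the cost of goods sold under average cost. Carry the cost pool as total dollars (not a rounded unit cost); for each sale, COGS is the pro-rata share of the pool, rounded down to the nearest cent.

After Sep 1: 73 on hand, pool $876.00 (≈ $12.0000 each)
After Sep 7: 426 on hand, pool $5,588.55 (≈ $13.1187 each)
Sep 10, sell 202: 202/426 × $5,588.55 → $2,649.96
After Sep 11: 394 on hand, pool $5,539.59 (≈ $14.0599 each)
Sep 15, sell 63: 63/394 × $5,539.59 → $885.77
Total COGS = $2,649.96 + $885.77 = $3,535.73
Ending inventory (cost pool remaining) = $4,653.82

COGS = $3,535.73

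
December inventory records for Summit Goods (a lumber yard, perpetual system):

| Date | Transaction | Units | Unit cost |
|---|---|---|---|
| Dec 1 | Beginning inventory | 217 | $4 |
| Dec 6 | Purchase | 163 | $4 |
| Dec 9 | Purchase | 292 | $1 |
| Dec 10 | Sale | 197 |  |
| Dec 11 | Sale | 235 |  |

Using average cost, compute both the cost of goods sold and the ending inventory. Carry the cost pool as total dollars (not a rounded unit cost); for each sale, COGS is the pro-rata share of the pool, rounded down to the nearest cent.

COGS = $1,164.85; ending inventory = $647.15

After Dec 1: 217 on hand, pool $868.00 (≈ $4.0000 each)
After Dec 6: 380 on hand, pool $1,520.00 (≈ $4.0000 each)
After Dec 9: 672 on hand, pool $1,812.00 (≈ $2.6964 each)
Dec 10, sell 197: 197/672 × $1,812.00 → $531.19
Dec 11, sell 235: 235/475 × $1,280.81 → $633.66
Total COGS = $531.19 + $633.66 = $1,164.85
Ending inventory (cost pool remaining) = $647.15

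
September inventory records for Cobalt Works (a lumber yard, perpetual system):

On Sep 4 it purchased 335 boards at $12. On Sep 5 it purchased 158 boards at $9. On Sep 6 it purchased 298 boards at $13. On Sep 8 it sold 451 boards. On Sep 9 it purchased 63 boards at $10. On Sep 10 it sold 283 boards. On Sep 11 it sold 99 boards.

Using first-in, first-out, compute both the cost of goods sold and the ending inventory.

COGS = $9,736; ending inventory = $210

Sep 8, 451 sold [FIFO — oldest first]: 335 @ $12 + 116 @ $9 = $5,064
Sep 10, 283 sold [FIFO — oldest first]: 42 @ $9 + 241 @ $13 = $3,511
Sep 11, 99 sold [FIFO — oldest first]: 57 @ $13 + 42 @ $10 = $1,161
Total COGS = $5,064 + $3,511 + $1,161 = $9,736
Ending inventory: 21 @ $10 = $210
Check: goods available $9,946 = COGS $9,736 + ending $210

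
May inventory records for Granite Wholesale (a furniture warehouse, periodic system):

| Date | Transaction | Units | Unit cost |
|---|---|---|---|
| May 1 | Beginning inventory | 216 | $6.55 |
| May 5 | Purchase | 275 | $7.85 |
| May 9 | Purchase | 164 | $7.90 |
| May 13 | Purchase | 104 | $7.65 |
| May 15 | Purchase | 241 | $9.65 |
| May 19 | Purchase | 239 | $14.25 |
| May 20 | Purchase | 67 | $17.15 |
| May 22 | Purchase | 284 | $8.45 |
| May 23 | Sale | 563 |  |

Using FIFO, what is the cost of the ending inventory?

May 23, 563 sold [FIFO — oldest first]: 216 @ $6.55 + 275 @ $7.85 + 72 @ $7.90 = $4,142.35
Ending inventory: 92 @ $7.90 + 104 @ $7.65 + 241 @ $9.65 + 239 @ $14.25 + 67 @ $17.15 + 284 @ $8.45 = $10,802.65

Ending inventory = $10,802.65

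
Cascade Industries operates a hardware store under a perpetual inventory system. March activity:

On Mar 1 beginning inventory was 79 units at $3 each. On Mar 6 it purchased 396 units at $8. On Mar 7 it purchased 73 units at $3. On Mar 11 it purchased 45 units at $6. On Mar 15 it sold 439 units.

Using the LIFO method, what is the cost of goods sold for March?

Mar 15, 439 sold [LIFO — newest first]: 45 @ $6 + 73 @ $3 + 321 @ $8 = $3,057
Ending inventory: 79 @ $3 + 75 @ $8 = $837

COGS = $3,057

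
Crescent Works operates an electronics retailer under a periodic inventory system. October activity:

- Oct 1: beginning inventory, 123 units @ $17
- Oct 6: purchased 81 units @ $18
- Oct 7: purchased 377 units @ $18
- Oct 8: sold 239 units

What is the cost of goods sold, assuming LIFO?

Oct 8, 239 sold [LIFO — newest first]: 239 @ $18 = $4,302
Ending inventory: 123 @ $17 + 81 @ $18 + 138 @ $18 = $6,033

COGS = $4,302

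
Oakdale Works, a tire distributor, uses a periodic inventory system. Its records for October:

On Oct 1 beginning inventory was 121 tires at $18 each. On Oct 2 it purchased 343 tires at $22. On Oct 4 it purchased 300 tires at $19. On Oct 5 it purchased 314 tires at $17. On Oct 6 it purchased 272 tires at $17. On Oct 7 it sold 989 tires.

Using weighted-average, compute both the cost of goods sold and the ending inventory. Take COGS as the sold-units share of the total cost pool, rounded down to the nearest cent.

Oct 7, sell 989: 989/1350 × $25,386.00 → $18,597.59
Ending inventory (cost pool remaining) = $6,788.41
Check: goods available $25,386.00 = COGS $18,597.59 + ending $6,788.41

COGS = $18,597.59; ending inventory = $6,788.41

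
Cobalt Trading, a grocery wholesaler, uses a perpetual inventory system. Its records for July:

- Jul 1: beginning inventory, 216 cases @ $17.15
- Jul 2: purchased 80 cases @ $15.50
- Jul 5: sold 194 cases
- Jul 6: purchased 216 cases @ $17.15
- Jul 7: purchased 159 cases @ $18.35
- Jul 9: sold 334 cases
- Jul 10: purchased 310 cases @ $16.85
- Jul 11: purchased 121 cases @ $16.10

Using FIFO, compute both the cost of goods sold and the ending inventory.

Jul 5, 194 sold [FIFO — oldest first]: 194 @ $17.15 = $3,327.10
Jul 9, 334 sold [FIFO — oldest first]: 22 @ $17.15 + 80 @ $15.50 + 216 @ $17.15 + 16 @ $18.35 = $5,615.30
Total COGS = $3,327.10 + $5,615.30 = $8,942.40
Ending inventory: 143 @ $18.35 + 310 @ $16.85 + 121 @ $16.10 = $9,795.65

COGS = $8,942.40; ending inventory = $9,795.65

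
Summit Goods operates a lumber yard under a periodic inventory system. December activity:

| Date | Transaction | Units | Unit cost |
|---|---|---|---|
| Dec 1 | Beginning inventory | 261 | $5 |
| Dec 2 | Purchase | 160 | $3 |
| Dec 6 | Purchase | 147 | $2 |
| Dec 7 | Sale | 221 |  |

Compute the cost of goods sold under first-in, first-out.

COGS = $1,105

Dec 7, 221 sold [FIFO — oldest first]: 221 @ $5 = $1,105
Ending inventory: 40 @ $5 + 160 @ $3 + 147 @ $2 = $974
Check: goods available $2,079 = COGS $1,105 + ending $974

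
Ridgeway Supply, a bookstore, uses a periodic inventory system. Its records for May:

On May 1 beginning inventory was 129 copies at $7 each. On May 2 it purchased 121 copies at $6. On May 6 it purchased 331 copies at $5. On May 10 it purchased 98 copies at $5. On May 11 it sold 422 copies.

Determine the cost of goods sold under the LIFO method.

COGS = $2,110

May 11, 422 sold [LIFO — newest first]: 98 @ $5 + 324 @ $5 = $2,110
Ending inventory: 129 @ $7 + 121 @ $6 + 7 @ $5 = $1,664
Check: goods available $3,774 = COGS $2,110 + ending $1,664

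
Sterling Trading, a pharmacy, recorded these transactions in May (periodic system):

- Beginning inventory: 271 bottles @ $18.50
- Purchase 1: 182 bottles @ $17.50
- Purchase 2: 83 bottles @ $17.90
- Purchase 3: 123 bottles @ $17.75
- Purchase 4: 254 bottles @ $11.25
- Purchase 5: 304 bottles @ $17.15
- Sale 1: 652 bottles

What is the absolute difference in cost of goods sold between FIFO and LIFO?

$2,003.60

FIFO COGS: 271 @ $18.50 + 182 @ $17.50 + 83 @ $17.90 + 116 @ $17.75 = $11,743.20
LIFO COGS: 304 @ $17.15 + 254 @ $11.25 + 94 @ $17.75 = $9,739.60
Difference = |$11,743.20 − $9,739.60| = $2,003.60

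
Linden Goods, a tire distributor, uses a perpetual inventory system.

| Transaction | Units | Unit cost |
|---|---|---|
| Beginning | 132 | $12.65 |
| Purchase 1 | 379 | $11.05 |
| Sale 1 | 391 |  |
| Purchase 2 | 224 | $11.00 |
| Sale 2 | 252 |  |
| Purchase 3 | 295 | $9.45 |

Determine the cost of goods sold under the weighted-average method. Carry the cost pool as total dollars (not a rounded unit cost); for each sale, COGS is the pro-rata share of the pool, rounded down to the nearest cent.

COGS = $7,294.88

After Beginning: 132 on hand, pool $1,669.80 (≈ $12.6500 each)
After Purchase 1: 511 on hand, pool $5,857.75 (≈ $11.4633 each)
Sale 1, sell 391: 391/511 × $5,857.75 → $4,482.15
After Purchase 2: 344 on hand, pool $3,839.60 (≈ $11.1616 each)
Sale 2, sell 252: 252/344 × $3,839.60 → $2,812.73
After Purchase 3: 387 on hand, pool $3,814.62 (≈ $9.8569 each)
Total COGS = $4,482.15 + $2,812.73 = $7,294.88
Ending inventory (cost pool remaining) = $3,814.62
Check: goods available $11,109.50 = COGS $7,294.88 + ending $3,814.62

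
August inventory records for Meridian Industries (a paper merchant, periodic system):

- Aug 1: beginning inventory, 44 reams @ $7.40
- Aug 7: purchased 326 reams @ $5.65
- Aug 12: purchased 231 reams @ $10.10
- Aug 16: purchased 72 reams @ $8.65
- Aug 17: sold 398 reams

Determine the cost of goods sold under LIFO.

Aug 17, 398 sold [LIFO — newest first]: 72 @ $8.65 + 231 @ $10.10 + 95 @ $5.65 = $3,492.65
Ending inventory: 44 @ $7.40 + 231 @ $5.65 = $1,630.75

COGS = $3,492.65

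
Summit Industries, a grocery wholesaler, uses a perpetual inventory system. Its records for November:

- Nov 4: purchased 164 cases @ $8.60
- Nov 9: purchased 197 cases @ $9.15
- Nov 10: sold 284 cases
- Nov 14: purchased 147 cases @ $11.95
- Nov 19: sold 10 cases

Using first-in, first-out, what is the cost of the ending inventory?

Nov 10, 284 sold [FIFO — oldest first]: 164 @ $8.60 + 120 @ $9.15 = $2,508.40
Nov 19, 10 sold [FIFO — oldest first]: 10 @ $9.15 = $91.50
Total COGS = $2,508.40 + $91.50 = $2,599.90
Ending inventory: 67 @ $9.15 + 147 @ $11.95 = $2,369.70

Ending inventory = $2,369.70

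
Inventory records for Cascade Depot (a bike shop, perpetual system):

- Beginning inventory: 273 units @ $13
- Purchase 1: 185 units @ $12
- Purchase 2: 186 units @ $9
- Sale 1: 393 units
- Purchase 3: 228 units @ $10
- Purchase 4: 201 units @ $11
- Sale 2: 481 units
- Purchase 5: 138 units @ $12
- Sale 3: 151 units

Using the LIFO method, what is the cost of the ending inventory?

Sale 1 (393) [LIFO — newest first]: 186 @ $9 + 185 @ $12 + 22 @ $13 = $4,180
Sale 2 (481) [LIFO — newest first]: 201 @ $11 + 228 @ $10 + 52 @ $13 = $5,167
Sale 3 (151) [LIFO — newest first]: 138 @ $12 + 13 @ $13 = $1,825
Total COGS = $4,180 + $5,167 + $1,825 = $11,172
Ending inventory: 186 @ $13 = $2,418

Ending inventory = $2,418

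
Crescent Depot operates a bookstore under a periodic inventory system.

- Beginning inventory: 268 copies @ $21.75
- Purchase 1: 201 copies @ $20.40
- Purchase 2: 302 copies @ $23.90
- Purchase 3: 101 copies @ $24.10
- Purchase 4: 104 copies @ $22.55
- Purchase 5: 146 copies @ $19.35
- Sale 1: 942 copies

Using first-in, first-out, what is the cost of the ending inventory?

Sale 1 (942) [FIFO — oldest first]: 268 @ $21.75 + 201 @ $20.40 + 302 @ $23.90 + 101 @ $24.10 + 70 @ $22.55 = $21,159.80
Ending inventory: 34 @ $22.55 + 146 @ $19.35 = $3,591.80

Ending inventory = $3,591.80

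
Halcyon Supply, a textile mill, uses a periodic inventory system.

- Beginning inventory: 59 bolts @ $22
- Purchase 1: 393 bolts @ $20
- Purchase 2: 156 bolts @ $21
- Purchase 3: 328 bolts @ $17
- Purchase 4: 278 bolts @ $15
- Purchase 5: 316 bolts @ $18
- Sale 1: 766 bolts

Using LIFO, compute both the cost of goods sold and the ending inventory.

COGS = $12,782; ending inventory = $15,086

Sale 1 (766) [LIFO — newest first]: 316 @ $18 + 278 @ $15 + 172 @ $17 = $12,782
Ending inventory: 59 @ $22 + 393 @ $20 + 156 @ $21 + 156 @ $17 = $15,086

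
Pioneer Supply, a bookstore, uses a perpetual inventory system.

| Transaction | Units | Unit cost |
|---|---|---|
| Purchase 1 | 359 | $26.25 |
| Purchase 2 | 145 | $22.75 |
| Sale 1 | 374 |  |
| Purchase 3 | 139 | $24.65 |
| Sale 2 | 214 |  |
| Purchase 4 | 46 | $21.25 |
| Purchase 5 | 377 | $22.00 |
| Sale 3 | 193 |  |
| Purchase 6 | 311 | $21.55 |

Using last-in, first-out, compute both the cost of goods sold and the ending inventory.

COGS = $18,951.10; ending inventory = $13,171.30

Sale 1 (374) [LIFO — newest first]: 145 @ $22.75 + 229 @ $26.25 = $9,310.00
Sale 2 (214) [LIFO — newest first]: 139 @ $24.65 + 75 @ $26.25 = $5,395.10
Sale 3 (193) [LIFO — newest first]: 193 @ $22.00 = $4,246.00
Total COGS = $9,310.00 + $5,395.10 + $4,246.00 = $18,951.10
Ending inventory: 55 @ $26.25 + 46 @ $21.25 + 184 @ $22.00 + 311 @ $21.55 = $13,171.30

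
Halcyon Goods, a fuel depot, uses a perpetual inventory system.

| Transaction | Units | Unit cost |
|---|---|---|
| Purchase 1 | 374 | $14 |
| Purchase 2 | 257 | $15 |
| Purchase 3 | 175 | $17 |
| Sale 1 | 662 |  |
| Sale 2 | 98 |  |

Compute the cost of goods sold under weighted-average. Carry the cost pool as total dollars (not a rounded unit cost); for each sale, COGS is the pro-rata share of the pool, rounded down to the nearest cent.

After Purchase 1: 374 on hand, pool $5,236.00 (≈ $14.0000 each)
After Purchase 2: 631 on hand, pool $9,091.00 (≈ $14.4073 each)
After Purchase 3: 806 on hand, pool $12,066.00 (≈ $14.9702 each)
Sale 1, sell 662: 662/806 × $12,066.00 → $9,910.28
Sale 2, sell 98: 98/144 × $2,155.72 → $1,467.08
Total COGS = $9,910.28 + $1,467.08 = $11,377.36
Ending inventory (cost pool remaining) = $688.64

COGS = $11,377.36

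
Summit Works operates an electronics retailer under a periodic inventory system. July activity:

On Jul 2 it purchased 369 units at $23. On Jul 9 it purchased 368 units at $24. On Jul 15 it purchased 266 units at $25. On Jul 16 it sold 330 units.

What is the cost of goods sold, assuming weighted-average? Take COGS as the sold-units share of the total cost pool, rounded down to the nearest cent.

COGS = $7,886.11

Jul 16, sell 330: 330/1003 × $23,969.00 → $7,886.11
Ending inventory (cost pool remaining) = $16,082.89
Check: goods available $23,969.00 = COGS $7,886.11 + ending $16,082.89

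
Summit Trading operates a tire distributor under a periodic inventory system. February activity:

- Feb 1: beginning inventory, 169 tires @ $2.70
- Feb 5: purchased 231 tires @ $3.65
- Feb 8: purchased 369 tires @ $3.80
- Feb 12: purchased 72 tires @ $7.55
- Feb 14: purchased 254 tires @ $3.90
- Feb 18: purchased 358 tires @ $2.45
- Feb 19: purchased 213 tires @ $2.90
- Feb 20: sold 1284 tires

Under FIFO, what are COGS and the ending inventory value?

Feb 20, 1284 sold [FIFO — oldest first]: 169 @ $2.70 + 231 @ $3.65 + 369 @ $3.80 + 72 @ $7.55 + 254 @ $3.90 + 189 @ $2.45 = $4,698.90
Ending inventory: 169 @ $2.45 + 213 @ $2.90 = $1,031.75
Check: goods available $5,730.65 = COGS $4,698.90 + ending $1,031.75

COGS = $4,698.90; ending inventory = $1,031.75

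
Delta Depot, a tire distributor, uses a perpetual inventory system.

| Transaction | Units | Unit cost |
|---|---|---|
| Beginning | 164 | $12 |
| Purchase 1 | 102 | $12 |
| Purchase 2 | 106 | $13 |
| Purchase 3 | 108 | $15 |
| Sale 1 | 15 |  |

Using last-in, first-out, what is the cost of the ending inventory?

Ending inventory = $5,965

Sale 1 (15) [LIFO — newest first]: 15 @ $15 = $225
Ending inventory: 164 @ $12 + 102 @ $12 + 106 @ $13 + 93 @ $15 = $5,965
Check: goods available $6,190 = COGS $225 + ending $5,965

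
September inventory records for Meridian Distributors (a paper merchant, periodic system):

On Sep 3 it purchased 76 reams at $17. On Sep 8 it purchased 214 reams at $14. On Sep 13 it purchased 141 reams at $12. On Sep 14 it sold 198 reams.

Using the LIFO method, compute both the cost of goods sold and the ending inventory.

Sep 14, 198 sold [LIFO — newest first]: 141 @ $12 + 57 @ $14 = $2,490
Ending inventory: 76 @ $17 + 157 @ $14 = $3,490
Check: goods available $5,980 = COGS $2,490 + ending $3,490

COGS = $2,490; ending inventory = $3,490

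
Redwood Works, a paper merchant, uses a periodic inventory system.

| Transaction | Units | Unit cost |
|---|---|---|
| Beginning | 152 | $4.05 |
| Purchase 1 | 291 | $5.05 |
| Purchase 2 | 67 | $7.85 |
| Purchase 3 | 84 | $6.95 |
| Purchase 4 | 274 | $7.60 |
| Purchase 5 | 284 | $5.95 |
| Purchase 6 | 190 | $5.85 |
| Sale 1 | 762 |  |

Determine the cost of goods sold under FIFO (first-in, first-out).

Sale 1 (762) [FIFO — oldest first]: 152 @ $4.05 + 291 @ $5.05 + 67 @ $7.85 + 84 @ $6.95 + 168 @ $7.60 = $4,471.70
Ending inventory: 106 @ $7.60 + 284 @ $5.95 + 190 @ $5.85 = $3,606.90
Check: goods available $8,078.60 = COGS $4,471.70 + ending $3,606.90

COGS = $4,471.70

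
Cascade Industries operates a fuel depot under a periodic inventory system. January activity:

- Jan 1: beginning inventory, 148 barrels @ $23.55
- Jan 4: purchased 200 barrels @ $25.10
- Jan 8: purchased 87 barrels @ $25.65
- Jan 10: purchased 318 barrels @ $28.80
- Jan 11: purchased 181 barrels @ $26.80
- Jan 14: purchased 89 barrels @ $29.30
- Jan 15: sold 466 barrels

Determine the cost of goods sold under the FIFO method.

Jan 15, 466 sold [FIFO — oldest first]: 148 @ $23.55 + 200 @ $25.10 + 87 @ $25.65 + 31 @ $28.80 = $11,629.75
Ending inventory: 287 @ $28.80 + 181 @ $26.80 + 89 @ $29.30 = $15,724.10
Check: goods available $27,353.85 = COGS $11,629.75 + ending $15,724.10

COGS = $11,629.75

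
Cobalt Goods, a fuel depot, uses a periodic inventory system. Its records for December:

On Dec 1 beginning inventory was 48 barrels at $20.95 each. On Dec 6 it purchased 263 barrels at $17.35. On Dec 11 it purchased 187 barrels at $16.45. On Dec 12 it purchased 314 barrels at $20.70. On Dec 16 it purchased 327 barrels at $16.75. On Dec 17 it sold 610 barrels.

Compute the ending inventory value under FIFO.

Dec 17, 610 sold [FIFO — oldest first]: 48 @ $20.95 + 263 @ $17.35 + 187 @ $16.45 + 112 @ $20.70 = $10,963.20
Ending inventory: 202 @ $20.70 + 327 @ $16.75 = $9,658.65

Ending inventory = $9,658.65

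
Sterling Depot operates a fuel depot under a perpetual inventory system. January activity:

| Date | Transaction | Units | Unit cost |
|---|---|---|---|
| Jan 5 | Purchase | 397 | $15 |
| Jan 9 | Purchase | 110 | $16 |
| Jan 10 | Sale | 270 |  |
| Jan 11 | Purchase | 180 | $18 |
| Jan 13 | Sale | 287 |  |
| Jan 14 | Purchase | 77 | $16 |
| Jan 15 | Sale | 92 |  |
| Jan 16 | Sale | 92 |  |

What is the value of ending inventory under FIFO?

Jan 10, 270 sold [FIFO — oldest first]: 270 @ $15 = $4,050
Jan 13, 287 sold [FIFO — oldest first]: 127 @ $15 + 110 @ $16 + 50 @ $18 = $4,565
Jan 15, 92 sold [FIFO — oldest first]: 92 @ $18 = $1,656
Jan 16, 92 sold [FIFO — oldest first]: 38 @ $18 + 54 @ $16 = $1,548
Total COGS = $4,050 + $4,565 + $1,656 + $1,548 = $11,819
Ending inventory: 23 @ $16 = $368

Ending inventory = $368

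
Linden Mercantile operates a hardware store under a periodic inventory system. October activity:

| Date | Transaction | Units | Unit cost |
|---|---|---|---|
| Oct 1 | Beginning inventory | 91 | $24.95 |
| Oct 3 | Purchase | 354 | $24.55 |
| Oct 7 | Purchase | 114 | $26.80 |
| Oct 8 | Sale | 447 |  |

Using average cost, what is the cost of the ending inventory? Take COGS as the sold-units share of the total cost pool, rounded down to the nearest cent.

Ending inventory = $2,808.29

Oct 8, sell 447: 447/559 × $14,016.35 → $11,208.06
Ending inventory (cost pool remaining) = $2,808.29
Check: goods available $14,016.35 = COGS $11,208.06 + ending $2,808.29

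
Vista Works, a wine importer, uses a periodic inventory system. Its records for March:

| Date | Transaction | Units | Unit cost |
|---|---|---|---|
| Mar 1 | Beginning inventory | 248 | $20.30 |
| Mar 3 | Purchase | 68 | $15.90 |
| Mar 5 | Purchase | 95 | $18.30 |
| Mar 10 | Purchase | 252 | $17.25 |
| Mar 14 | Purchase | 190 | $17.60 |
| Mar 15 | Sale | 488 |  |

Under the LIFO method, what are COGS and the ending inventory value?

Mar 15, 488 sold [LIFO — newest first]: 190 @ $17.60 + 252 @ $17.25 + 46 @ $18.30 = $8,532.80
Ending inventory: 248 @ $20.30 + 68 @ $15.90 + 49 @ $18.30 = $7,012.30

COGS = $8,532.80; ending inventory = $7,012.30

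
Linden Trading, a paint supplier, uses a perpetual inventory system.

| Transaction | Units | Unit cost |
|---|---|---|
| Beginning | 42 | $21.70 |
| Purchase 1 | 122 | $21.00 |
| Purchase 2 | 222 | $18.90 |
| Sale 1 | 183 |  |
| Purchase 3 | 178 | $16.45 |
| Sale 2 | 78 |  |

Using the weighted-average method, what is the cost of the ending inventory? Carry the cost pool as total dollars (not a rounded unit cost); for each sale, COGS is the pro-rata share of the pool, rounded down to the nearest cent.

Ending inventory = $5,536.23

After Beginning: 42 on hand, pool $911.40 (≈ $21.7000 each)
After Purchase 1: 164 on hand, pool $3,473.40 (≈ $21.1793 each)
After Purchase 2: 386 on hand, pool $7,669.20 (≈ $19.8684 each)
Sale 1, sell 183: 183/386 × $7,669.20 → $3,635.91
After Purchase 3: 381 on hand, pool $6,961.39 (≈ $18.2714 each)
Sale 2, sell 78: 78/381 × $6,961.39 → $1,425.16
Total COGS = $3,635.91 + $1,425.16 = $5,061.07
Ending inventory (cost pool remaining) = $5,536.23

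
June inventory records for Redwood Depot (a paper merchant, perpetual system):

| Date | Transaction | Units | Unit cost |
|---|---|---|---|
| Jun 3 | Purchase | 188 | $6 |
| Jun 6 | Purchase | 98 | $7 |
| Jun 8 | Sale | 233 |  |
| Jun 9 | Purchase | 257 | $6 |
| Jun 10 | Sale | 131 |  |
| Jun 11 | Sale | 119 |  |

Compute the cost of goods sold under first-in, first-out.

COGS = $2,996

Jun 8, 233 sold [FIFO — oldest first]: 188 @ $6 + 45 @ $7 = $1,443
Jun 10, 131 sold [FIFO — oldest first]: 53 @ $7 + 78 @ $6 = $839
Jun 11, 119 sold [FIFO — oldest first]: 119 @ $6 = $714
Total COGS = $1,443 + $839 + $714 = $2,996
Ending inventory: 60 @ $6 = $360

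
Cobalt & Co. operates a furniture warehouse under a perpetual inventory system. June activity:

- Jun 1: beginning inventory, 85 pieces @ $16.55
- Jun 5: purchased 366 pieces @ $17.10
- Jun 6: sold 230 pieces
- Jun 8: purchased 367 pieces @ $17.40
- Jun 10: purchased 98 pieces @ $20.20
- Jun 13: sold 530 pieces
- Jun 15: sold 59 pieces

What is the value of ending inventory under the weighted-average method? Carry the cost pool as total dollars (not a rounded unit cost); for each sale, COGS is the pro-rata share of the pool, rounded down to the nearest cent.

After Jun 1: 85 on hand, pool $1,406.75 (≈ $16.5500 each)
After Jun 5: 451 on hand, pool $7,665.35 (≈ $16.9963 each)
Jun 6, sell 230: 230/451 × $7,665.35 → $3,909.15
After Jun 8: 588 on hand, pool $10,142.00 (≈ $17.2483 each)
After Jun 10: 686 on hand, pool $12,121.60 (≈ $17.6700 each)
Jun 13, sell 530: 530/686 × $12,121.60 → $9,365.08
Jun 15, sell 59: 59/156 × $2,756.52 → $1,042.53
Total COGS = $3,909.15 + $9,365.08 + $1,042.53 = $14,316.76
Ending inventory (cost pool remaining) = $1,713.99

Ending inventory = $1,713.99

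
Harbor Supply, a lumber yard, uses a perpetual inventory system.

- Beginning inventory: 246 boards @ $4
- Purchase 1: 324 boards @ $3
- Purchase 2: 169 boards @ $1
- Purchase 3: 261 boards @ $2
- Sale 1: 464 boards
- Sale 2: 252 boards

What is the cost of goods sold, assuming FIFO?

COGS = $2,102

Sale 1 (464) [FIFO — oldest first]: 246 @ $4 + 218 @ $3 = $1,638
Sale 2 (252) [FIFO — oldest first]: 106 @ $3 + 146 @ $1 = $464
Total COGS = $1,638 + $464 = $2,102
Ending inventory: 23 @ $1 + 261 @ $2 = $545
Check: goods available $2,647 = COGS $2,102 + ending $545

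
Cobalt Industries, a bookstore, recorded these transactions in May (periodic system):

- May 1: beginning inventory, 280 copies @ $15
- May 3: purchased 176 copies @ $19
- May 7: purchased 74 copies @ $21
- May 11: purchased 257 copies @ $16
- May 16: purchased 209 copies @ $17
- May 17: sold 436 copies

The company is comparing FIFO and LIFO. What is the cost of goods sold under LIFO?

FIFO COGS: 280 @ $15 + 156 @ $19 = $7,164
LIFO COGS: 209 @ $17 + 227 @ $16 = $7,185

COGS = $7,185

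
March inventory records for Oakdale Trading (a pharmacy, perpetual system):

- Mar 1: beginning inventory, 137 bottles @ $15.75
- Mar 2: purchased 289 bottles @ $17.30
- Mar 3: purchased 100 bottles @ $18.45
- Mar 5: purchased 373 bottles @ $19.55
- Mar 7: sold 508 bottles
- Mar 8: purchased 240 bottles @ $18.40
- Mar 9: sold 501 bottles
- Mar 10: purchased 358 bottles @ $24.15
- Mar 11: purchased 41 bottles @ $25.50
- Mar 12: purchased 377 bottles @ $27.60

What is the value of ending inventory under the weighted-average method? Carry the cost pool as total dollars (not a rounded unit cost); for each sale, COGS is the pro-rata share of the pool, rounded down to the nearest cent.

After Mar 1: 137 on hand, pool $2,157.75 (≈ $15.7500 each)
After Mar 2: 426 on hand, pool $7,157.45 (≈ $16.8015 each)
After Mar 3: 526 on hand, pool $9,002.45 (≈ $17.1149 each)
After Mar 5: 899 on hand, pool $16,294.60 (≈ $18.1253 each)
Mar 7, sell 508: 508/899 × $16,294.60 → $9,207.62
After Mar 8: 631 on hand, pool $11,502.98 (≈ $18.2298 each)
Mar 9, sell 501: 501/631 × $11,502.98 → $9,133.11
After Mar 10: 488 on hand, pool $11,015.57 (≈ $22.5729 each)
After Mar 11: 529 on hand, pool $12,061.07 (≈ $22.7998 each)
After Mar 12: 906 on hand, pool $22,466.27 (≈ $24.7972 each)
Total COGS = $9,207.62 + $9,133.11 = $18,340.73
Ending inventory (cost pool remaining) = $22,466.27

Ending inventory = $22,466.27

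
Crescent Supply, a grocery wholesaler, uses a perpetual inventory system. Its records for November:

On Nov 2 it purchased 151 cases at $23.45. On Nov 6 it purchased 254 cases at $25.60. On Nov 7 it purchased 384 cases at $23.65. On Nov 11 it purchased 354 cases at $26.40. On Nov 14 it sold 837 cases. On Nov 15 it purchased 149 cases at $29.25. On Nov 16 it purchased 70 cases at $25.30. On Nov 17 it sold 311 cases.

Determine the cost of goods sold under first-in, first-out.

Nov 14, 837 sold [FIFO — oldest first]: 151 @ $23.45 + 254 @ $25.60 + 384 @ $23.65 + 48 @ $26.40 = $20,392.15
Nov 17, 311 sold [FIFO — oldest first]: 306 @ $26.40 + 5 @ $29.25 = $8,224.65
Total COGS = $20,392.15 + $8,224.65 = $28,616.80
Ending inventory: 144 @ $29.25 + 70 @ $25.30 = $5,983.00
Check: goods available $34,599.80 = COGS $28,616.80 + ending $5,983.00

COGS = $28,616.80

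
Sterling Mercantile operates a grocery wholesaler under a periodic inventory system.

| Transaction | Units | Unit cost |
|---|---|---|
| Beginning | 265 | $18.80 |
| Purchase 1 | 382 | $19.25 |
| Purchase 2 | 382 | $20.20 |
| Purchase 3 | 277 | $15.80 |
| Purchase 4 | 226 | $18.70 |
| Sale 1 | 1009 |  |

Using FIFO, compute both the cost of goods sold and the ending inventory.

COGS = $19,647.90; ending inventory = $9,006.80

Sale 1 (1009) [FIFO — oldest first]: 265 @ $18.80 + 382 @ $19.25 + 362 @ $20.20 = $19,647.90
Ending inventory: 20 @ $20.20 + 277 @ $15.80 + 226 @ $18.70 = $9,006.80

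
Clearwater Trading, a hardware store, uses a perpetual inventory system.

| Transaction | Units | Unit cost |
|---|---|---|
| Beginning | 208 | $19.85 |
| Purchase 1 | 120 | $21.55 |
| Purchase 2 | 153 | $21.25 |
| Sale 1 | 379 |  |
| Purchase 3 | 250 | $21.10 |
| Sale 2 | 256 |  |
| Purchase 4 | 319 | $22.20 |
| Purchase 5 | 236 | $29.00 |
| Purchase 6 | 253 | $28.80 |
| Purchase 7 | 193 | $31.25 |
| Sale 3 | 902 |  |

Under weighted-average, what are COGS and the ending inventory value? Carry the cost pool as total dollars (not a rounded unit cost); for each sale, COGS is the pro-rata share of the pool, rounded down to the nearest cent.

COGS = $37,283.58; ending inventory = $5,200.92

After Beginning: 208 on hand, pool $4,128.80 (≈ $19.8500 each)
After Purchase 1: 328 on hand, pool $6,714.80 (≈ $20.4720 each)
After Purchase 2: 481 on hand, pool $9,966.05 (≈ $20.7194 each)
Sale 1, sell 379: 379/481 × $9,966.05 → $7,852.66
After Purchase 3: 352 on hand, pool $7,388.39 (≈ $20.9897 each)
Sale 2, sell 256: 256/352 × $7,388.39 → $5,373.37
After Purchase 4: 415 on hand, pool $9,096.82 (≈ $21.9200 each)
After Purchase 5: 651 on hand, pool $15,940.82 (≈ $24.4867 each)
After Purchase 6: 904 on hand, pool $23,227.22 (≈ $25.6938 each)
After Purchase 7: 1097 on hand, pool $29,258.47 (≈ $26.6713 each)
Sale 3, sell 902: 902/1097 × $29,258.47 → $24,057.55
Total COGS = $7,852.66 + $5,373.37 + $24,057.55 = $37,283.58
Ending inventory (cost pool remaining) = $5,200.92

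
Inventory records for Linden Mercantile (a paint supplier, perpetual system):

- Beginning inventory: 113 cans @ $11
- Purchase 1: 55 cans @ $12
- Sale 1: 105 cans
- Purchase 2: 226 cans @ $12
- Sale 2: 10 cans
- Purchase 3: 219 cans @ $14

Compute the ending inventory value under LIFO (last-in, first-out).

Ending inventory = $6,351

Sale 1 (105) [LIFO — newest first]: 55 @ $12 + 50 @ $11 = $1,210
Sale 2 (10) [LIFO — newest first]: 10 @ $12 = $120
Total COGS = $1,210 + $120 = $1,330
Ending inventory: 63 @ $11 + 216 @ $12 + 219 @ $14 = $6,351
Check: goods available $7,681 = COGS $1,330 + ending $6,351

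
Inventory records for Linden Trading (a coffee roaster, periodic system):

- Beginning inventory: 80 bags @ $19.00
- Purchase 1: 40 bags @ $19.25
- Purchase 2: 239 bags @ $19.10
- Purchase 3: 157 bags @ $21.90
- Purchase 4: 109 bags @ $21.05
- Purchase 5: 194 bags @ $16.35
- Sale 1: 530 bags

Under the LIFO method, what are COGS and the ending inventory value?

Sale 1 (530) [LIFO — newest first]: 194 @ $16.35 + 109 @ $21.05 + 157 @ $21.90 + 70 @ $19.10 = $10,241.65
Ending inventory: 80 @ $19.00 + 40 @ $19.25 + 169 @ $19.10 = $5,517.90

COGS = $10,241.65; ending inventory = $5,517.90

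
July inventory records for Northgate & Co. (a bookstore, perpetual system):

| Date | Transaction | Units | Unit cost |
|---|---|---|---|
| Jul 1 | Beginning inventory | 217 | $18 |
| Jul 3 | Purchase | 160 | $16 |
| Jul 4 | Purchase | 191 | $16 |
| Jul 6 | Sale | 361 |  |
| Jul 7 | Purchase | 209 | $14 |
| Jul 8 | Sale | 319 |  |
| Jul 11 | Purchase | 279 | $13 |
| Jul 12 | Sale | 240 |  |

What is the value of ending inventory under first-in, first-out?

Jul 6, 361 sold [FIFO — oldest first]: 217 @ $18 + 144 @ $16 = $6,210
Jul 8, 319 sold [FIFO — oldest first]: 16 @ $16 + 191 @ $16 + 112 @ $14 = $4,880
Jul 12, 240 sold [FIFO — oldest first]: 97 @ $14 + 143 @ $13 = $3,217
Total COGS = $6,210 + $4,880 + $3,217 = $14,307
Ending inventory: 136 @ $13 = $1,768

Ending inventory = $1,768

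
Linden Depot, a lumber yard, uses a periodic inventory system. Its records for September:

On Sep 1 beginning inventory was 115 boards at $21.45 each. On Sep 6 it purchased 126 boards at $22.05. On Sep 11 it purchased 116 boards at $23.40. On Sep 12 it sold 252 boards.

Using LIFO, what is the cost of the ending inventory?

Sep 12, 252 sold [LIFO — newest first]: 116 @ $23.40 + 126 @ $22.05 + 10 @ $21.45 = $5,707.20
Ending inventory: 105 @ $21.45 = $2,252.25

Ending inventory = $2,252.25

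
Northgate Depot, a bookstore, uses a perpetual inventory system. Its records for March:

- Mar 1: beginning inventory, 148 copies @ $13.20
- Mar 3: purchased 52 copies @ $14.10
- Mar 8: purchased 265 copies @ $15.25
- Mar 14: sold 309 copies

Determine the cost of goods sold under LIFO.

Mar 14, 309 sold [LIFO — newest first]: 265 @ $15.25 + 44 @ $14.10 = $4,661.65
Ending inventory: 148 @ $13.20 + 8 @ $14.10 = $2,066.40

COGS = $4,661.65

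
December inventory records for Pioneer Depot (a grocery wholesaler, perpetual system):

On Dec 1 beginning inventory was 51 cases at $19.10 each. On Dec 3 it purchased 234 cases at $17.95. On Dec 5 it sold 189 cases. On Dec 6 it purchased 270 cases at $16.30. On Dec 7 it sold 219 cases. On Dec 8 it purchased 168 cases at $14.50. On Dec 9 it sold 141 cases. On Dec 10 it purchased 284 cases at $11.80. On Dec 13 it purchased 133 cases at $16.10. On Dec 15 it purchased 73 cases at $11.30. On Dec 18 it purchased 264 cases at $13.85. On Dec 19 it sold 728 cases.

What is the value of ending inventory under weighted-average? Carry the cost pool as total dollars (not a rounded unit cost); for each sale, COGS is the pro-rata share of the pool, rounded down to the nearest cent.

After Dec 1: 51 on hand, pool $974.10 (≈ $19.1000 each)
After Dec 3: 285 on hand, pool $5,174.40 (≈ $18.1558 each)
Dec 5, sell 189: 189/285 × $5,174.40 → $3,431.44
After Dec 6: 366 on hand, pool $6,143.96 (≈ $16.7868 each)
Dec 7, sell 219: 219/366 × $6,143.96 → $3,676.30
After Dec 8: 315 on hand, pool $4,903.66 (≈ $15.5672 each)
Dec 9, sell 141: 141/315 × $4,903.66 → $2,194.97
After Dec 10: 458 on hand, pool $6,059.89 (≈ $13.2312 each)
After Dec 13: 591 on hand, pool $8,201.19 (≈ $13.8768 each)
After Dec 15: 664 on hand, pool $9,026.09 (≈ $13.5935 each)
After Dec 18: 928 on hand, pool $12,682.49 (≈ $13.6665 each)
Dec 19, sell 728: 728/928 × $12,682.49 → $9,949.19
Total COGS = $3,431.44 + $3,676.30 + $2,194.97 + $9,949.19 = $19,251.90
Ending inventory (cost pool remaining) = $2,733.30
Check: goods available $21,985.20 = COGS $19,251.90 + ending $2,733.30

Ending inventory = $2,733.30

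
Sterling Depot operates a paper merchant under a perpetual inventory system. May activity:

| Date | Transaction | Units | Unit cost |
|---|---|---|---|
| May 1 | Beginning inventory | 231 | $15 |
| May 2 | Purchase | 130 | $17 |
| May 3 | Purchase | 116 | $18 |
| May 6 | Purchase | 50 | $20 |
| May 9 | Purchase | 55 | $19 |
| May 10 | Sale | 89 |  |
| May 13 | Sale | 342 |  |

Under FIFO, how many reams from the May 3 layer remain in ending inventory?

May 10, 89 sold [FIFO — oldest first]: 89 @ $15 = $1,335
May 13, 342 sold [FIFO — oldest first]: 142 @ $15 + 130 @ $17 + 70 @ $18 = $5,600
Total COGS = $1,335 + $5,600 = $6,935
Ending inventory: 46 @ $18 + 50 @ $20 + 55 @ $19 = $2,873
Check: goods available $9,808 = COGS $6,935 + ending $2,873

46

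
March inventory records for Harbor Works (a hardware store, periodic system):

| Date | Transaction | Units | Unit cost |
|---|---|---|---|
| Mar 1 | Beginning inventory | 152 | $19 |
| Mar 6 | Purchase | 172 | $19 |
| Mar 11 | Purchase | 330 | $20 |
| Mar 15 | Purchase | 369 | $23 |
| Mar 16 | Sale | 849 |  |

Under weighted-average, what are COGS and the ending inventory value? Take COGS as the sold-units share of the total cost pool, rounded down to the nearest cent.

COGS = $17,629.82; ending inventory = $3,613.18

Mar 16, sell 849: 849/1023 × $21,243.00 → $17,629.82
Ending inventory (cost pool remaining) = $3,613.18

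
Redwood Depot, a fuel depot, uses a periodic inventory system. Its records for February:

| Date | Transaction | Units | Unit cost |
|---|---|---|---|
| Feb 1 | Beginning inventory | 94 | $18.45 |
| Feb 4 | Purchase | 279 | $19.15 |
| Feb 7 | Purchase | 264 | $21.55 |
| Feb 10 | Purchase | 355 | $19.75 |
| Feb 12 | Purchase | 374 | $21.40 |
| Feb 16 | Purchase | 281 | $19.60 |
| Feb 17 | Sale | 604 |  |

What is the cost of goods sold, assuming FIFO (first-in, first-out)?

COGS = $12,055.20

Feb 17, 604 sold [FIFO — oldest first]: 94 @ $18.45 + 279 @ $19.15 + 231 @ $21.55 = $12,055.20
Ending inventory: 33 @ $21.55 + 355 @ $19.75 + 374 @ $21.40 + 281 @ $19.60 = $21,233.60
Check: goods available $33,288.80 = COGS $12,055.20 + ending $21,233.60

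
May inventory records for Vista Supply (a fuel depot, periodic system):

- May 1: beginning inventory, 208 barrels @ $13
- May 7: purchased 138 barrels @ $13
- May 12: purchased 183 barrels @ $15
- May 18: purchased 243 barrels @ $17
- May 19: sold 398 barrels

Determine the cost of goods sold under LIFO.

May 19, 398 sold [LIFO — newest first]: 243 @ $17 + 155 @ $15 = $6,456
Ending inventory: 208 @ $13 + 138 @ $13 + 28 @ $15 = $4,918

COGS = $6,456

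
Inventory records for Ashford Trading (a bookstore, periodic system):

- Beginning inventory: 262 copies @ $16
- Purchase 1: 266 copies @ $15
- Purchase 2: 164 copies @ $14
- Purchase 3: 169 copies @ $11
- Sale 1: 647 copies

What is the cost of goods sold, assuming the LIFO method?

Sale 1 (647) [LIFO — newest first]: 169 @ $11 + 164 @ $14 + 266 @ $15 + 48 @ $16 = $8,913
Ending inventory: 214 @ $16 = $3,424
Check: goods available $12,337 = COGS $8,913 + ending $3,424

COGS = $8,913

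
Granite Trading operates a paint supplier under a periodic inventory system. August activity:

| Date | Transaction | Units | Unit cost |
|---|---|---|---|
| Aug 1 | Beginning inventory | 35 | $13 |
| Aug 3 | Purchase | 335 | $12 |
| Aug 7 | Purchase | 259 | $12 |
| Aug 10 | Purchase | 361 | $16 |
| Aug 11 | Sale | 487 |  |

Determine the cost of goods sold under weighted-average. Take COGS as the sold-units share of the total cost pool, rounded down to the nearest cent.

COGS = $6,571.54

Aug 11, sell 487: 487/990 × $13,359.00 → $6,571.54
Ending inventory (cost pool remaining) = $6,787.46
Check: goods available $13,359.00 = COGS $6,571.54 + ending $6,787.46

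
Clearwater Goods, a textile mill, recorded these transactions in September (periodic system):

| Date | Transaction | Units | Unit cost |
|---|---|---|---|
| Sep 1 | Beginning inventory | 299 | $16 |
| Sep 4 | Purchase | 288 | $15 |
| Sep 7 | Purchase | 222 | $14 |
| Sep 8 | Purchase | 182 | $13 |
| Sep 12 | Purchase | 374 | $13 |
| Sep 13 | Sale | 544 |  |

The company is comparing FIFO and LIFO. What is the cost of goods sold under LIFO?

COGS = $7,072

FIFO COGS: 299 @ $16 + 245 @ $15 = $8,459
LIFO COGS: 374 @ $13 + 170 @ $13 = $7,072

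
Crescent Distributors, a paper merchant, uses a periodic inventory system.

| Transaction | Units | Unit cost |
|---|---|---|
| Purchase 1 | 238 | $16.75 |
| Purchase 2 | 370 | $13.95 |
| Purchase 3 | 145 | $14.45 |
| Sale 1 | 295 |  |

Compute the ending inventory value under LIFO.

Ending inventory = $7,055.50

Sale 1 (295) [LIFO — newest first]: 145 @ $14.45 + 150 @ $13.95 = $4,187.75
Ending inventory: 238 @ $16.75 + 220 @ $13.95 = $7,055.50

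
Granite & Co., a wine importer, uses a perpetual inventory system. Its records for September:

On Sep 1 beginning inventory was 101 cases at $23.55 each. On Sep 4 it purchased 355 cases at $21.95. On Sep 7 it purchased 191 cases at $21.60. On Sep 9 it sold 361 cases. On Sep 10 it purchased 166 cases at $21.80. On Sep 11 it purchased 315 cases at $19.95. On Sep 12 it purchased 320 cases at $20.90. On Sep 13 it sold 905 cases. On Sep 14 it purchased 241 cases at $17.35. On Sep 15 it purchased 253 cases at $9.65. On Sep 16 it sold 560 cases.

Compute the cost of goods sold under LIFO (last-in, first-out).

Sep 9, 361 sold [LIFO — newest first]: 191 @ $21.60 + 170 @ $21.95 = $7,857.10
Sep 13, 905 sold [LIFO — newest first]: 320 @ $20.90 + 315 @ $19.95 + 166 @ $21.80 + 104 @ $21.95 = $18,873.85
Sep 16, 560 sold [LIFO — newest first]: 253 @ $9.65 + 241 @ $17.35 + 66 @ $21.95 = $8,071.50
Total COGS = $7,857.10 + $18,873.85 + $8,071.50 = $34,802.45
Ending inventory: 101 @ $23.55 + 15 @ $21.95 = $2,707.80

COGS = $34,802.45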